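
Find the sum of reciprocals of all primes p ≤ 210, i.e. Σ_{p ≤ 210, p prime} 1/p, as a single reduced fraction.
Σ 1/p = 15202313841027497739047080375538859939135227730139536997746371469607707132833646367/7799922041683461553249199106329813876687996789903550945093032474868511536164700810

π(210) = 46, so the primes ≤ 210 are [2, 3, 5, 7, 11, 13, 17, 19, 23, 29, 31, 37, 41, 43, 47, 53, 59, 61, 67, 71, 73, 79, 83, 89, 97, 101, 103, 107, 109, 113, 127, 131, 137, 139, 149, 151, 157, 163, 167, 173, 179, 181, 191, 193, 197, 199]. Summing 1/p over these primes: 15202313841027497739047080375538859939135227730139536997746371469607707132833646367/7799922041683461553249199106329813876687996789903550945093032474868511536164700810 ≈ 1.9490. Mertens estimate ln ln(210) + 0.2615 ≈ 1.9381.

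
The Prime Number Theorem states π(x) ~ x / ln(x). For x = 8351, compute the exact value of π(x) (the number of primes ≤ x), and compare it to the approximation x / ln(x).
π(8351) = 1045;  x/ln(x) ≈ 924.79;  relative error ≈ 11.50%.

Directly count primes up to 8351: π(8351) = 1045. The PNT approximation gives 8351/ln(8351) ≈ 8351/9.03014 ≈ 924.79. Relative error (π(x) − x/ln(x)) / π(x) ≈ 11.50%; the approximation is known to undercount slightly (Li(x) is a better estimate).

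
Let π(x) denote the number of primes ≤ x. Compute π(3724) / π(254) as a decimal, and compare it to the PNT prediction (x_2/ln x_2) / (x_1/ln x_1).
π(3724)/π(254) = 519/54 ≈ 9.6111;  PNT prediction ≈ 9.8735.

π(254) = 54 and π(3724) = 519, so π(3724)/π(254) ≈ 9.6111. The PNT-predicted ratio is (3724/ln(3724)) / (254/ln(254)) ≈ 9.8735. The two agree to within a few percent, as expected.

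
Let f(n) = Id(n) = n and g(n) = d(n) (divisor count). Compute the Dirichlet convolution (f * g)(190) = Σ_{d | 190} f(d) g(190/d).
(Id * d)(190) = 588

Divisors of 190: [1, 2, 5, 10, 19, 38, 95, 190]. For each d | 190:
  d = 1: Id(1) · d(190/1) = 1 · 8 = 8
  d = 2: Id(2) · d(190/2) = 2 · 4 = 8
  d = 5: Id(5) · d(190/5) = 5 · 4 = 20
  d = 10: Id(10) · d(190/10) = 10 · 2 = 20
  d = 19: Id(19) · d(190/19) = 19 · 4 = 76
  d = 38: Id(38) · d(190/38) = 38 · 2 = 76
  d = 95: Id(95) · d(190/95) = 95 · 2 = 190
  d = 190: Id(190) · d(190/190) = 190 · 1 = 190
Summing: (Id * d)(190) = 8 + 8 + 20 + 20 + 76 + 76 + 190 + 190 = 588.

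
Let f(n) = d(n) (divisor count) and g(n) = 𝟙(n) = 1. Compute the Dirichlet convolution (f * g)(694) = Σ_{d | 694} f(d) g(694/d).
(d * 𝟙)(694) = 9

Divisors of 694: [1, 2, 347, 694]. For each d | 694:
  d = 1: d(1) · 𝟙(694/1) = 1 · 1 = 1
  d = 2: d(2) · 𝟙(694/2) = 2 · 1 = 2
  d = 347: d(347) · 𝟙(694/347) = 2 · 1 = 2
  d = 694: d(694) · 𝟙(694/694) = 4 · 1 = 4
Summing: (d * 𝟙)(694) = 1 + 2 + 2 + 4 = 9.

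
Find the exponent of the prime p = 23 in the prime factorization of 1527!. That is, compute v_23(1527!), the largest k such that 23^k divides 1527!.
v_23(1527!) = 68

Legendre's formula: v_p(n!) = Σ_{k ≥ 1} ⌊n / p^k⌋. For p = 23, n = 1527, the terms are:
  ⌊1527/23^1⌋ = ⌊1527/23⌋ = 66
  ⌊1527/23^2⌋ = ⌊1527/529⌋ = 2
(the next term ⌊1527/23^3⌋ = 0, terminating the sum). Summing: v_23(1527!) = 66 + 2 = 68.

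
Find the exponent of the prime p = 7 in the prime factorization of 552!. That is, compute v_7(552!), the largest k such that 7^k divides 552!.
v_7(552!) = 90

Legendre's formula: v_p(n!) = Σ_{k ≥ 1} ⌊n / p^k⌋. For p = 7, n = 552, the terms are:
  ⌊552/7^1⌋ = ⌊552/7⌋ = 78
  ⌊552/7^2⌋ = ⌊552/49⌋ = 11
  ⌊552/7^3⌋ = ⌊552/343⌋ = 1
(the next term ⌊552/7^4⌋ = 0, terminating the sum). Summing: v_7(552!) = 78 + 11 + 1 = 90.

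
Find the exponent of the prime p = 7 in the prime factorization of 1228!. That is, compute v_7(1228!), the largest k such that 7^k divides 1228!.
v_7(1228!) = 203

Legendre's formula: v_p(n!) = Σ_{k ≥ 1} ⌊n / p^k⌋. For p = 7, n = 1228, the terms are:
  ⌊1228/7^1⌋ = ⌊1228/7⌋ = 175
  ⌊1228/7^2⌋ = ⌊1228/49⌋ = 25
  ⌊1228/7^3⌋ = ⌊1228/343⌋ = 3
(the next term ⌊1228/7^4⌋ = 0, terminating the sum). Summing: v_7(1228!) = 175 + 25 + 3 = 203.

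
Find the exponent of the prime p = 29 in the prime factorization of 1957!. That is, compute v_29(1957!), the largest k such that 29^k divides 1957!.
v_29(1957!) = 69

Legendre's formula: v_p(n!) = Σ_{k ≥ 1} ⌊n / p^k⌋. For p = 29, n = 1957, the terms are:
  ⌊1957/29^1⌋ = ⌊1957/29⌋ = 67
  ⌊1957/29^2⌋ = ⌊1957/841⌋ = 2
(the next term ⌊1957/29^3⌋ = 0, terminating the sum). Summing: v_29(1957!) = 67 + 2 = 69.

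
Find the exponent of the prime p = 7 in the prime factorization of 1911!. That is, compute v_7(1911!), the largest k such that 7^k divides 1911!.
v_7(1911!) = 317

Legendre's formula: v_p(n!) = Σ_{k ≥ 1} ⌊n / p^k⌋. For p = 7, n = 1911, the terms are:
  ⌊1911/7^1⌋ = ⌊1911/7⌋ = 273
  ⌊1911/7^2⌋ = ⌊1911/49⌋ = 39
  ⌊1911/7^3⌋ = ⌊1911/343⌋ = 5
(the next term ⌊1911/7^4⌋ = 0, terminating the sum). Summing: v_7(1911!) = 273 + 39 + 5 = 317.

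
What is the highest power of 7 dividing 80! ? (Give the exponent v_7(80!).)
v_7(80!) = 12

Legendre's formula: v_p(n!) = Σ_{k ≥ 1} ⌊n / p^k⌋. For p = 7, n = 80, the terms are:
  ⌊80/7^1⌋ = ⌊80/7⌋ = 11
  ⌊80/7^2⌋ = ⌊80/49⌋ = 1
(the next term ⌊80/7^3⌋ = 0, terminating the sum). Summing: v_7(80!) = 11 + 1 = 12.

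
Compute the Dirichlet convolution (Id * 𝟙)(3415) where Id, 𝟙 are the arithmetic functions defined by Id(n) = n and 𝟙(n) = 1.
(Id * 𝟙)(3415) = 4104

Divisors of 3415: [1, 5, 683, 3415]. For each d | 3415:
  d = 1: Id(1) · 𝟙(3415/1) = 1 · 1 = 1
  d = 5: Id(5) · 𝟙(3415/5) = 5 · 1 = 5
  d = 683: Id(683) · 𝟙(3415/683) = 683 · 1 = 683
  d = 3415: Id(3415) · 𝟙(3415/3415) = 3415 · 1 = 3415
Summing: (Id * 𝟙)(3415) = 1 + 5 + 683 + 3415 = 4104.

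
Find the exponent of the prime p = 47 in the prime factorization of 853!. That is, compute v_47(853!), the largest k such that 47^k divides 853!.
v_47(853!) = 18

Legendre's formula: v_p(n!) = Σ_{k ≥ 1} ⌊n / p^k⌋. For p = 47, n = 853, the terms are:
  ⌊853/47^1⌋ = ⌊853/47⌋ = 18
(the next term ⌊853/47^2⌋ = 0, terminating the sum). Summing: v_47(853!) = 18 = 18.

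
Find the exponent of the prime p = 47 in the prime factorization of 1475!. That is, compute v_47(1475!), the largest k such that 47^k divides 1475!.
v_47(1475!) = 31

Legendre's formula: v_p(n!) = Σ_{k ≥ 1} ⌊n / p^k⌋. For p = 47, n = 1475, the terms are:
  ⌊1475/47^1⌋ = ⌊1475/47⌋ = 31
(the next term ⌊1475/47^2⌋ = 0, terminating the sum). Summing: v_47(1475!) = 31 = 31.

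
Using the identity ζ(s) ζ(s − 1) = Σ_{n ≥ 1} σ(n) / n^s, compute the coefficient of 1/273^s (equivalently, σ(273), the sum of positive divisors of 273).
σ(273) = 448

In the product (Σ m^0/m^s)(Σ k / k^s) = Σ (Σ_{d | n} d) / n^s, the coefficient of 1/n^s is σ(n) = Σ_{d | n} d. For n = 273, divisors are [1, 3, 7, 13, 21, 39, 91, 273]; summing: σ(273) = 448.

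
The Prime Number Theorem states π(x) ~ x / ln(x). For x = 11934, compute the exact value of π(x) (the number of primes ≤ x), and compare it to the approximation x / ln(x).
π(11934) = 1430;  x/ln(x) ≈ 1271.31;  relative error ≈ 11.10%.

Directly count primes up to 11934: π(11934) = 1430. The PNT approximation gives 11934/ln(11934) ≈ 11934/9.38715 ≈ 1271.31. Relative error (π(x) − x/ln(x)) / π(x) ≈ 11.10%; the approximation is known to undercount slightly (Li(x) is a better estimate).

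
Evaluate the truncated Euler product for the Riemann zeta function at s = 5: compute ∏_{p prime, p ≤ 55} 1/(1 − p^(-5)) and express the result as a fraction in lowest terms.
∏ = 16271272514460981588256692497708850770212394550299268449499486458883457010851/15691809316785373562301814354101424660311534867697905028310662923501211484160

The primes p ≤ 55 are [2, 3, 5, 7, 11, 13, 17, 19, 23, 29, 31, 37, 41, 43, 47, 53]. For each prime, (1 − 1/p^5)^(-1) = p^5 / (p^5 − 1). The product is (1 − 1/2^5)^(-1), (1 − 1/3^5)^(-1), (1 − 1/5^5)^(-1), (1 − 1/7^5)^(-1), (1 − 1/11^5)^(-1), (1 − 1/13^5)^(-1), (1 − 1/17^5)^(-1), (1 − 1/19^5)^(-1), (1 − 1/23^5)^(-1), (1 − 1/29^5)^(-1), (1 − 1/31^5)^(-1), (1 − 1/37^5)^(-1), (1 − 1/41^5)^(-1), (1 − 1/43^5)^(-1), (1 − 1/47^5)^(-1), (1 − 1/53^5)^(-1) = ∏ p^5 / (p^5 − 1) = 16271272514460981588256692497708850770212394550299268449499486458883457010851/15691809316785373562301814354101424660311534867697905028310662923501211484160.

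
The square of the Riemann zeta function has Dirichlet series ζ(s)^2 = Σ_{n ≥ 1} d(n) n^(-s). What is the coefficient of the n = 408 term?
d(408) = 16

ζ(s)^2 = (Σ 1/m^s)(Σ 1/k^s). The coefficient of 1/n^s in the product is the number of ordered pairs (m, k) with mk = n, which equals d(n). For n = 408, divisors are [1, 2, 3, 4, 6, 8, 12, 17, 24, 34, 51, 68, 102, 136, 204, 408], so d(408) = 16.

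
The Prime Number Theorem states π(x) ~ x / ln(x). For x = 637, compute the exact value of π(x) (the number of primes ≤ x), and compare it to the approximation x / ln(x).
π(637) = 115;  x/ln(x) ≈ 98.66;  relative error ≈ 14.21%.

Directly count primes up to 637: π(637) = 115. The PNT approximation gives 637/ln(637) ≈ 637/6.45677 ≈ 98.66. Relative error (π(x) − x/ln(x)) / π(x) ≈ 14.21%; the approximation is known to undercount slightly (Li(x) is a better estimate).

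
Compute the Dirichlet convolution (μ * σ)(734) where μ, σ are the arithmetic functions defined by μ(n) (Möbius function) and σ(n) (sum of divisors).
(μ * σ)(734) = 734

Divisors of 734: [1, 2, 367, 734]. For each d | 734:
  d = 1: μ(1) · σ(734/1) = 1 · 1104 = 1104
  d = 2: μ(2) · σ(734/2) = -1 · 368 = -368
  d = 367: μ(367) · σ(734/367) = -1 · 3 = -3
  d = 734: μ(734) · σ(734/734) = 1 · 1 = 1
Summing: (μ * σ)(734) = 1104 + -368 + -3 + 1 = 734.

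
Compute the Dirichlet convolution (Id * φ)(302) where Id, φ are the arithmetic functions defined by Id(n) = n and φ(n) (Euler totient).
(Id * φ)(302) = 903

Divisors of 302: [1, 2, 151, 302]. For each d | 302:
  d = 1: Id(1) · φ(302/1) = 1 · 150 = 150
  d = 2: Id(2) · φ(302/2) = 2 · 150 = 300
  d = 151: Id(151) · φ(302/151) = 151 · 1 = 151
  d = 302: Id(302) · φ(302/302) = 302 · 1 = 302
Summing: (Id * φ)(302) = 150 + 300 + 151 + 302 = 903.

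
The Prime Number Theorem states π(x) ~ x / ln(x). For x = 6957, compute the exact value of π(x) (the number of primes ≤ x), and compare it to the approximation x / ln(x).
π(6957) = 892;  x/ln(x) ≈ 786.32;  relative error ≈ 11.85%.

Directly count primes up to 6957: π(6957) = 892. The PNT approximation gives 6957/ln(6957) ≈ 6957/8.84750 ≈ 786.32. Relative error (π(x) − x/ln(x)) / π(x) ≈ 11.85%; the approximation is known to undercount slightly (Li(x) is a better estimate).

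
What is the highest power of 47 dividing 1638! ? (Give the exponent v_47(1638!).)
v_47(1638!) = 34

Legendre's formula: v_p(n!) = Σ_{k ≥ 1} ⌊n / p^k⌋. For p = 47, n = 1638, the terms are:
  ⌊1638/47^1⌋ = ⌊1638/47⌋ = 34
(the next term ⌊1638/47^2⌋ = 0, terminating the sum). Summing: v_47(1638!) = 34 = 34.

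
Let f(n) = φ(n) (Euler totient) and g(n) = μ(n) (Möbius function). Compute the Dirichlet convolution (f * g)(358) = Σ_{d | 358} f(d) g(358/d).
(φ * μ)(358) = 0

Divisors of 358: [1, 2, 179, 358]. For each d | 358:
  d = 1: φ(1) · μ(358/1) = 1 · 1 = 1
  d = 2: φ(2) · μ(358/2) = 1 · -1 = -1
  d = 179: φ(179) · μ(358/179) = 178 · -1 = -178
  d = 358: φ(358) · μ(358/358) = 178 · 1 = 178
Summing: (φ * μ)(358) = 1 + -1 + -178 + 178 = 0.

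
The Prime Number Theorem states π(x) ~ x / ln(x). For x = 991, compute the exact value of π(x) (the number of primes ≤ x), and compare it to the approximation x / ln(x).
π(991) = 167;  x/ln(x) ≈ 143.65;  relative error ≈ 13.98%.

Directly count primes up to 991: π(991) = 167. The PNT approximation gives 991/ln(991) ≈ 991/6.89871 ≈ 143.65. Relative error (π(x) − x/ln(x)) / π(x) ≈ 13.98%; the approximation is known to undercount slightly (Li(x) is a better estimate).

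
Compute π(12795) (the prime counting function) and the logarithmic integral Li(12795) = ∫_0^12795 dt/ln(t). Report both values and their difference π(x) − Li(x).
π(12795) = 1525;  Li(12795) ≈ 1545.45;  π(x) − Li(x) ≈ -20.45.

Direct count of primes ≤ 12795 gives π(12795) = 1525. Numerical evaluation of the logarithmic integral gives Li(12795) ≈ 1545.45. The difference π(x) − Li(x) ≈ -20.45 is typically negative for small/moderate x (Li(x) overestimates), though Littlewood's theorem shows this sign changes infinitely often.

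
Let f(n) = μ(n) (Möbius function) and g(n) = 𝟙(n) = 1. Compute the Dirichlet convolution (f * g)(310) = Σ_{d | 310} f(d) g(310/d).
(μ * 𝟙)(310) = 0

Divisors of 310: [1, 2, 5, 10, 31, 62, 155, 310]. For each d | 310:
  d = 1: μ(1) · 𝟙(310/1) = 1 · 1 = 1
  d = 2: μ(2) · 𝟙(310/2) = -1 · 1 = -1
  d = 5: μ(5) · 𝟙(310/5) = -1 · 1 = -1
  d = 10: μ(10) · 𝟙(310/10) = 1 · 1 = 1
  d = 31: μ(31) · 𝟙(310/31) = -1 · 1 = -1
  d = 62: μ(62) · 𝟙(310/62) = 1 · 1 = 1
  d = 155: μ(155) · 𝟙(310/155) = 1 · 1 = 1
  d = 310: μ(310) · 𝟙(310/310) = -1 · 1 = -1
Summing: (μ * 𝟙)(310) = 1 + -1 + -1 + 1 + -1 + 1 + 1 + -1 = 0.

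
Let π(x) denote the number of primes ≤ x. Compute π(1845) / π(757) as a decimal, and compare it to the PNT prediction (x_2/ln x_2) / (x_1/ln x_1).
π(1845)/π(757) = 282/134 ≈ 2.1045;  PNT prediction ≈ 2.1485.

π(757) = 134 and π(1845) = 282, so π(1845)/π(757) ≈ 2.1045. The PNT-predicted ratio is (1845/ln(1845)) / (757/ln(757)) ≈ 2.1485. The two agree to within a few percent, as expected.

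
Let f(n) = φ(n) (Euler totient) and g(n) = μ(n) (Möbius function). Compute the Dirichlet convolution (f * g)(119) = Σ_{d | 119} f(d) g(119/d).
(φ * μ)(119) = 75

Divisors of 119: [1, 7, 17, 119]. For each d | 119:
  d = 1: φ(1) · μ(119/1) = 1 · 1 = 1
  d = 7: φ(7) · μ(119/7) = 6 · -1 = -6
  d = 17: φ(17) · μ(119/17) = 16 · -1 = -16
  d = 119: φ(119) · μ(119/119) = 96 · 1 = 96
Summing: (φ * μ)(119) = 1 + -6 + -16 + 96 = 75.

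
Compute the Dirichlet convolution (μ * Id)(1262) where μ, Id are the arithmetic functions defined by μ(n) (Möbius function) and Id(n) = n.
(μ * Id)(1262) = 630

Divisors of 1262: [1, 2, 631, 1262]. For each d | 1262:
  d = 1: μ(1) · Id(1262/1) = 1 · 1262 = 1262
  d = 2: μ(2) · Id(1262/2) = -1 · 631 = -631
  d = 631: μ(631) · Id(1262/631) = -1 · 2 = -2
  d = 1262: μ(1262) · Id(1262/1262) = 1 · 1 = 1
Summing: (μ * Id)(1262) = 1262 + -631 + -2 + 1 = 630.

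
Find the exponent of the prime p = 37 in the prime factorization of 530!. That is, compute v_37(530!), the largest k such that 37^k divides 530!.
v_37(530!) = 14

Legendre's formula: v_p(n!) = Σ_{k ≥ 1} ⌊n / p^k⌋. For p = 37, n = 530, the terms are:
  ⌊530/37^1⌋ = ⌊530/37⌋ = 14
(the next term ⌊530/37^2⌋ = 0, terminating the sum). Summing: v_37(530!) = 14 = 14.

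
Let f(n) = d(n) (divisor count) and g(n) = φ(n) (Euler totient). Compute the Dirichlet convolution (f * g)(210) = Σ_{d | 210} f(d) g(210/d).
(d * φ)(210) = 576

Divisors of 210: [1, 2, 3, 5, 6, 7, 10, 14, 15, 21, 30, 35, 42, 70, 105, 210]. For each d | 210:
  d = 1: d(1) · φ(210/1) = 1 · 48 = 48
  d = 2: d(2) · φ(210/2) = 2 · 48 = 96
  d = 3: d(3) · φ(210/3) = 2 · 24 = 48
  d = 5: d(5) · φ(210/5) = 2 · 12 = 24
  d = 6: d(6) · φ(210/6) = 4 · 24 = 96
  d = 7: d(7) · φ(210/7) = 2 · 8 = 16
  d = 10: d(10) · φ(210/10) = 4 · 12 = 48
  d = 14: d(14) · φ(210/14) = 4 · 8 = 32
  d = 15: d(15) · φ(210/15) = 4 · 6 = 24
  d = 21: d(21) · φ(210/21) = 4 · 4 = 16
  d = 30: d(30) · φ(210/30) = 8 · 6 = 48
  d = 35: d(35) · φ(210/35) = 4 · 2 = 8
  d = 42: d(42) · φ(210/42) = 8 · 4 = 32
  d = 70: d(70) · φ(210/70) = 8 · 2 = 16
  d = 105: d(105) · φ(210/105) = 8 · 1 = 8
  d = 210: d(210) · φ(210/210) = 16 · 1 = 16
Summing: (d * φ)(210) = 48 + 96 + 48 + 24 + 96 + 16 + 48 + 32 + 24 + 16 + 48 + 8 + 32 + 16 + 8 + 16 = 576.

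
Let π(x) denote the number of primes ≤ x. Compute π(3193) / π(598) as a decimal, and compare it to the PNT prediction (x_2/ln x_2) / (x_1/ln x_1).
π(3193)/π(598) = 452/108 ≈ 4.1852;  PNT prediction ≈ 4.2310.

π(598) = 108 and π(3193) = 452, so π(3193)/π(598) ≈ 4.1852. The PNT-predicted ratio is (3193/ln(3193)) / (598/ln(598)) ≈ 4.2310. The two agree to within a few percent, as expected.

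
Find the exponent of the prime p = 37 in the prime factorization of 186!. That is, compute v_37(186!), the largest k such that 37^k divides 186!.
v_37(186!) = 5

Legendre's formula: v_p(n!) = Σ_{k ≥ 1} ⌊n / p^k⌋. For p = 37, n = 186, the terms are:
  ⌊186/37^1⌋ = ⌊186/37⌋ = 5
(the next term ⌊186/37^2⌋ = 0, terminating the sum). Summing: v_37(186!) = 5 = 5.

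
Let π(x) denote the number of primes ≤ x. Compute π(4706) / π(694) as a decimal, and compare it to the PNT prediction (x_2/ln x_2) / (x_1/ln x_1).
π(4706)/π(694) = 635/125 ≈ 5.0800;  PNT prediction ≈ 5.2461.

π(694) = 125 and π(4706) = 635, so π(4706)/π(694) ≈ 5.0800. The PNT-predicted ratio is (4706/ln(4706)) / (694/ln(694)) ≈ 5.2461. The two agree to within a few percent, as expected.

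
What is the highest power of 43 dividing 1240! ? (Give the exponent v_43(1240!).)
v_43(1240!) = 28

Legendre's formula: v_p(n!) = Σ_{k ≥ 1} ⌊n / p^k⌋. For p = 43, n = 1240, the terms are:
  ⌊1240/43^1⌋ = ⌊1240/43⌋ = 28
(the next term ⌊1240/43^2⌋ = 0, terminating the sum). Summing: v_43(1240!) = 28 = 28.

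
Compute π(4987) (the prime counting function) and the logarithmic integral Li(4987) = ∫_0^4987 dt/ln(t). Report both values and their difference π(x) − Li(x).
π(4987) = 667;  Li(4987) ≈ 682.75;  π(x) − Li(x) ≈ -15.75.

Direct count of primes ≤ 4987 gives π(4987) = 667. Numerical evaluation of the logarithmic integral gives Li(4987) ≈ 682.75. The difference π(x) − Li(x) ≈ -15.75 is typically negative for small/moderate x (Li(x) overestimates), though Littlewood's theorem shows this sign changes infinitely often.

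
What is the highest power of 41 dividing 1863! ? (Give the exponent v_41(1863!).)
v_41(1863!) = 46

Legendre's formula: v_p(n!) = Σ_{k ≥ 1} ⌊n / p^k⌋. For p = 41, n = 1863, the terms are:
  ⌊1863/41^1⌋ = ⌊1863/41⌋ = 45
  ⌊1863/41^2⌋ = ⌊1863/1681⌋ = 1
(the next term ⌊1863/41^3⌋ = 0, terminating the sum). Summing: v_41(1863!) = 45 + 1 = 46.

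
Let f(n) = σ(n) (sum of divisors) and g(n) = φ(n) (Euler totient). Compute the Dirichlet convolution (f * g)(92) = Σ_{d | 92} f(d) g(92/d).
(σ * φ)(92) = 552

Divisors of 92: [1, 2, 4, 23, 46, 92]. For each d | 92:
  d = 1: σ(1) · φ(92/1) = 1 · 44 = 44
  d = 2: σ(2) · φ(92/2) = 3 · 22 = 66
  d = 4: σ(4) · φ(92/4) = 7 · 22 = 154
  d = 23: σ(23) · φ(92/23) = 24 · 2 = 48
  d = 46: σ(46) · φ(92/46) = 72 · 1 = 72
  d = 92: σ(92) · φ(92/92) = 168 · 1 = 168
Summing: (σ * φ)(92) = 44 + 66 + 154 + 48 + 72 + 168 = 552.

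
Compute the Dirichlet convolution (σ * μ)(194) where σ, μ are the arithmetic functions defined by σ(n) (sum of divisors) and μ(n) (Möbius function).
(σ * μ)(194) = 194

Divisors of 194: [1, 2, 97, 194]. For each d | 194:
  d = 1: σ(1) · μ(194/1) = 1 · 1 = 1
  d = 2: σ(2) · μ(194/2) = 3 · -1 = -3
  d = 97: σ(97) · μ(194/97) = 98 · -1 = -98
  d = 194: σ(194) · μ(194/194) = 294 · 1 = 294
Summing: (σ * μ)(194) = 1 + -3 + -98 + 294 = 194.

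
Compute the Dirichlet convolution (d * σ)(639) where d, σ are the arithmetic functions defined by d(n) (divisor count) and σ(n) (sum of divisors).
(d * σ)(639) = 1776

Divisors of 639: [1, 3, 9, 71, 213, 639]. For each d | 639:
  d = 1: d(1) · σ(639/1) = 1 · 936 = 936
  d = 3: d(3) · σ(639/3) = 2 · 288 = 576
  d = 9: d(9) · σ(639/9) = 3 · 72 = 216
  d = 71: d(71) · σ(639/71) = 2 · 13 = 26
  d = 213: d(213) · σ(639/213) = 4 · 4 = 16
  d = 639: d(639) · σ(639/639) = 6 · 1 = 6
Summing: (d * σ)(639) = 936 + 576 + 216 + 26 + 16 + 6 = 1776.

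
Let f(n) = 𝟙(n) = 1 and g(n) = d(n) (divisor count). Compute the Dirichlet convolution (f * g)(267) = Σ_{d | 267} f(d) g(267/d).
(𝟙 * d)(267) = 9

Divisors of 267: [1, 3, 89, 267]. For each d | 267:
  d = 1: 𝟙(1) · d(267/1) = 1 · 4 = 4
  d = 3: 𝟙(3) · d(267/3) = 1 · 2 = 2
  d = 89: 𝟙(89) · d(267/89) = 1 · 2 = 2
  d = 267: 𝟙(267) · d(267/267) = 1 · 1 = 1
Summing: (𝟙 * d)(267) = 4 + 2 + 2 + 1 = 9.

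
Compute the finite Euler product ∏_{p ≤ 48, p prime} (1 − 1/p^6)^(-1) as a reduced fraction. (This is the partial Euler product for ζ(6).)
∏ = 739922824862544451640166694180680765476614483998462834502498139791315/727309058868145310276350820375862045292293308126790710400267935809536

The primes p ≤ 48 are [2, 3, 5, 7, 11, 13, 17, 19, 23, 29, 31, 37, 41, 43, 47]. For each prime, (1 − 1/p^6)^(-1) = p^6 / (p^6 − 1). The product is (1 − 1/2^6)^(-1), (1 − 1/3^6)^(-1), (1 − 1/5^6)^(-1), (1 − 1/7^6)^(-1), (1 − 1/11^6)^(-1), (1 − 1/13^6)^(-1), (1 − 1/17^6)^(-1), (1 − 1/19^6)^(-1), (1 − 1/23^6)^(-1), (1 − 1/29^6)^(-1), (1 − 1/31^6)^(-1), (1 − 1/37^6)^(-1), (1 − 1/41^6)^(-1), (1 − 1/43^6)^(-1), (1 − 1/47^6)^(-1) = ∏ p^6 / (p^6 − 1) = 739922824862544451640166694180680765476614483998462834502498139791315/727309058868145310276350820375862045292293308126790710400267935809536.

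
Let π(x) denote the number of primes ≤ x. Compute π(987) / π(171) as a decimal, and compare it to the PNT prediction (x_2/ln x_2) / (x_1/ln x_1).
π(987)/π(171) = 166/39 ≈ 4.2564;  PNT prediction ≈ 4.3044.

π(171) = 39 and π(987) = 166, so π(987)/π(171) ≈ 4.2564. The PNT-predicted ratio is (987/ln(987)) / (171/ln(171)) ≈ 4.3044. The two agree to within a few percent, as expected.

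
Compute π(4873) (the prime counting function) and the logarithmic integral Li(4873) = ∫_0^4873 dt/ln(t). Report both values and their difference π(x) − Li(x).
π(4873) = 652;  Li(4873) ≈ 669.35;  π(x) − Li(x) ≈ -17.35.

Direct count of primes ≤ 4873 gives π(4873) = 652. Numerical evaluation of the logarithmic integral gives Li(4873) ≈ 669.35. The difference π(x) − Li(x) ≈ -17.35 is typically negative for small/moderate x (Li(x) overestimates), though Littlewood's theorem shows this sign changes infinitely often.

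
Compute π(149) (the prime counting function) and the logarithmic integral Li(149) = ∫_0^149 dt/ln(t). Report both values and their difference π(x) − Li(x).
π(149) = 35;  Li(149) ≈ 40.30;  π(x) − Li(x) ≈ -5.30.

Direct count of primes ≤ 149 gives π(149) = 35. Numerical evaluation of the logarithmic integral gives Li(149) ≈ 40.30. The difference π(x) − Li(x) ≈ -5.30 is typically negative for small/moderate x (Li(x) overestimates), though Littlewood's theorem shows this sign changes infinitely often.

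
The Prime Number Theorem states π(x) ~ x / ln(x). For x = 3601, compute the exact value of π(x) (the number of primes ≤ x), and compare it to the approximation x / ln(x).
π(3601) = 503;  x/ln(x) ≈ 439.74;  relative error ≈ 12.58%.

Directly count primes up to 3601: π(3601) = 503. The PNT approximation gives 3601/ln(3601) ≈ 3601/8.18897 ≈ 439.74. Relative error (π(x) − x/ln(x)) / π(x) ≈ 12.58%; the approximation is known to undercount slightly (Li(x) is a better estimate).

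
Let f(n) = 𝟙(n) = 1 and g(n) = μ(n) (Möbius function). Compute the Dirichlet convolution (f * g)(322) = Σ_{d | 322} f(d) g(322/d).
(𝟙 * μ)(322) = 0

Divisors of 322: [1, 2, 7, 14, 23, 46, 161, 322]. For each d | 322:
  d = 1: 𝟙(1) · μ(322/1) = 1 · -1 = -1
  d = 2: 𝟙(2) · μ(322/2) = 1 · 1 = 1
  d = 7: 𝟙(7) · μ(322/7) = 1 · 1 = 1
  d = 14: 𝟙(14) · μ(322/14) = 1 · -1 = -1
  d = 23: 𝟙(23) · μ(322/23) = 1 · 1 = 1
  d = 46: 𝟙(46) · μ(322/46) = 1 · -1 = -1
  d = 161: 𝟙(161) · μ(322/161) = 1 · -1 = -1
  d = 322: 𝟙(322) · μ(322/322) = 1 · 1 = 1
Summing: (𝟙 * μ)(322) = -1 + 1 + 1 + -1 + 1 + -1 + -1 + 1 = 0.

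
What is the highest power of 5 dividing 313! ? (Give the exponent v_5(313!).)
v_5(313!) = 76

Legendre's formula: v_p(n!) = Σ_{k ≥ 1} ⌊n / p^k⌋. For p = 5, n = 313, the terms are:
  ⌊313/5^1⌋ = ⌊313/5⌋ = 62
  ⌊313/5^2⌋ = ⌊313/25⌋ = 12
  ⌊313/5^3⌋ = ⌊313/125⌋ = 2
(the next term ⌊313/5^4⌋ = 0, terminating the sum). Summing: v_5(313!) = 62 + 12 + 2 = 76.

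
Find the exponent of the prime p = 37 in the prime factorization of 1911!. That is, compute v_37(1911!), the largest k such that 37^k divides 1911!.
v_37(1911!) = 52

Legendre's formula: v_p(n!) = Σ_{k ≥ 1} ⌊n / p^k⌋. For p = 37, n = 1911, the terms are:
  ⌊1911/37^1⌋ = ⌊1911/37⌋ = 51
  ⌊1911/37^2⌋ = ⌊1911/1369⌋ = 1
(the next term ⌊1911/37^3⌋ = 0, terminating the sum). Summing: v_37(1911!) = 51 + 1 = 52.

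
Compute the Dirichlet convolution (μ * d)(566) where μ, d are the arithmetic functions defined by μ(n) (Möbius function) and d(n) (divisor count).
(μ * d)(566) = 1

Divisors of 566: [1, 2, 283, 566]. For each d | 566:
  d = 1: μ(1) · d(566/1) = 1 · 4 = 4
  d = 2: μ(2) · d(566/2) = -1 · 2 = -2
  d = 283: μ(283) · d(566/283) = -1 · 2 = -2
  d = 566: μ(566) · d(566/566) = 1 · 1 = 1
Summing: (μ * d)(566) = 4 + -2 + -2 + 1 = 1.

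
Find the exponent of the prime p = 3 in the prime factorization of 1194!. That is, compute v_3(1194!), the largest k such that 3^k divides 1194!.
v_3(1194!) = 593

Legendre's formula: v_p(n!) = Σ_{k ≥ 1} ⌊n / p^k⌋. For p = 3, n = 1194, the terms are:
  ⌊1194/3^1⌋ = ⌊1194/3⌋ = 398
  ⌊1194/3^2⌋ = ⌊1194/9⌋ = 132
  ⌊1194/3^3⌋ = ⌊1194/27⌋ = 44
  ⌊1194/3^4⌋ = ⌊1194/81⌋ = 14
  ⌊1194/3^5⌋ = ⌊1194/243⌋ = 4
  ⌊1194/3^6⌋ = ⌊1194/729⌋ = 1
(the next term ⌊1194/3^7⌋ = 0, terminating the sum). Summing: v_3(1194!) = 398 + 132 + 44 + 14 + 4 + 1 = 593.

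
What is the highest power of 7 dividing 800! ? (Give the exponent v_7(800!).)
v_7(800!) = 132

Legendre's formula: v_p(n!) = Σ_{k ≥ 1} ⌊n / p^k⌋. For p = 7, n = 800, the terms are:
  ⌊800/7^1⌋ = ⌊800/7⌋ = 114
  ⌊800/7^2⌋ = ⌊800/49⌋ = 16
  ⌊800/7^3⌋ = ⌊800/343⌋ = 2
(the next term ⌊800/7^4⌋ = 0, terminating the sum). Summing: v_7(800!) = 114 + 16 + 2 = 132.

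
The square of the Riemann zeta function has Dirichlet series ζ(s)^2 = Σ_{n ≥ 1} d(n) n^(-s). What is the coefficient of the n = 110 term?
d(110) = 8

ζ(s)^2 = (Σ 1/m^s)(Σ 1/k^s). The coefficient of 1/n^s in the product is the number of ordered pairs (m, k) with mk = n, which equals d(n). For n = 110, divisors are [1, 2, 5, 10, 11, 22, 55, 110], so d(110) = 8.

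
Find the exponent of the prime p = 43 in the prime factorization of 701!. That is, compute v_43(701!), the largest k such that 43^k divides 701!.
v_43(701!) = 16

Legendre's formula: v_p(n!) = Σ_{k ≥ 1} ⌊n / p^k⌋. For p = 43, n = 701, the terms are:
  ⌊701/43^1⌋ = ⌊701/43⌋ = 16
(the next term ⌊701/43^2⌋ = 0, terminating the sum). Summing: v_43(701!) = 16 = 16.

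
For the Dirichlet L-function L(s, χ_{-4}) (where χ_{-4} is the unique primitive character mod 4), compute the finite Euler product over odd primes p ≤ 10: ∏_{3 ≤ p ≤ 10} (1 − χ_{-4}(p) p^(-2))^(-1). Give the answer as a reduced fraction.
∏ = 147/160

The odd primes p ≤ 10 are [3, 5, 7]. For each, χ(p) = 1 if p ≡ 1 mod 4, χ(p) = −1 if p ≡ 3 mod 4. Taking (1 − χ(p)/p^2)^(-1) = p^2/(p^2 − χ(p)): (1 − (-1)/3^2)^(-1) · (1 − (1)/5^2)^(-1) · (1 − (-1)/7^2)^(-1) = 147/160.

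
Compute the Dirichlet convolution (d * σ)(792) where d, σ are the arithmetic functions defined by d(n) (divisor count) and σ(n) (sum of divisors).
(d * σ)(792) = 14112

Divisors of 792: [1, 2, 3, 4, 6, 8, 9, 11, 12, 18, 22, 24, 33, 36, 44, 66, 72, 88, 99, 132, 198, 264, 396, 792]. For each d | 792:
  d = 1: d(1) · σ(792/1) = 1 · 2340 = 2340
  d = 2: d(2) · σ(792/2) = 2 · 1092 = 2184
  d = 3: d(3) · σ(792/3) = 2 · 720 = 1440
  d = 4: d(4) · σ(792/4) = 3 · 468 = 1404
  d = 6: d(6) · σ(792/6) = 4 · 336 = 1344
  d = 8: d(8) · σ(792/8) = 4 · 156 = 624
  d = 9: d(9) · σ(792/9) = 3 · 180 = 540
  d = 11: d(11) · σ(792/11) = 2 · 195 = 390
  d = 12: d(12) · σ(792/12) = 6 · 144 = 864
  d = 18: d(18) · σ(792/18) = 6 · 84 = 504
  d = 22: d(22) · σ(792/22) = 4 · 91 = 364
  d = 24: d(24) · σ(792/24) = 8 · 48 = 384
  d = 33: d(33) · σ(792/33) = 4 · 60 = 240
  d = 36: d(36) · σ(792/36) = 9 · 36 = 324
  d = 44: d(44) · σ(792/44) = 6 · 39 = 234
  d = 66: d(66) · σ(792/66) = 8 · 28 = 224
  d = 72: d(72) · σ(792/72) = 12 · 12 = 144
  d = 88: d(88) · σ(792/88) = 8 · 13 = 104
  d = 99: d(99) · σ(792/99) = 6 · 15 = 90
  d = 132: d(132) · σ(792/132) = 12 · 12 = 144
  d = 198: d(198) · σ(792/198) = 12 · 7 = 84
  d = 264: d(264) · σ(792/264) = 16 · 4 = 64
  d = 396: d(396) · σ(792/396) = 18 · 3 = 54
  d = 792: d(792) · σ(792/792) = 24 · 1 = 24
Summing: (d * σ)(792) = 2340 + 2184 + 1440 + 1404 + 1344 + 624 + 540 + 390 + 864 + 504 + 364 + 384 + 240 + 324 + 234 + 224 + 144 + 104 + 90 + 144 + 84 + 64 + 54 + 24 = 14112.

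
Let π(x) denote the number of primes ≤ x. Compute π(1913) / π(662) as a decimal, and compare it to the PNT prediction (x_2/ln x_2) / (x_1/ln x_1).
π(1913)/π(662) = 293/121 ≈ 2.4215;  PNT prediction ≈ 2.4839.

π(662) = 121 and π(1913) = 293, so π(1913)/π(662) ≈ 2.4215. The PNT-predicted ratio is (1913/ln(1913)) / (662/ln(662)) ≈ 2.4839. The two agree to within a few percent, as expected.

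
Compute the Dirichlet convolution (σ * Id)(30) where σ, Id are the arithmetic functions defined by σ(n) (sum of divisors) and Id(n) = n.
(σ * Id)(30) = 385

Divisors of 30: [1, 2, 3, 5, 6, 10, 15, 30]. For each d | 30:
  d = 1: σ(1) · Id(30/1) = 1 · 30 = 30
  d = 2: σ(2) · Id(30/2) = 3 · 15 = 45
  d = 3: σ(3) · Id(30/3) = 4 · 10 = 40
  d = 5: σ(5) · Id(30/5) = 6 · 6 = 36
  d = 6: σ(6) · Id(30/6) = 12 · 5 = 60
  d = 10: σ(10) · Id(30/10) = 18 · 3 = 54
  d = 15: σ(15) · Id(30/15) = 24 · 2 = 48
  d = 30: σ(30) · Id(30/30) = 72 · 1 = 72
Summing: (σ * Id)(30) = 30 + 45 + 40 + 36 + 60 + 54 + 48 + 72 = 385.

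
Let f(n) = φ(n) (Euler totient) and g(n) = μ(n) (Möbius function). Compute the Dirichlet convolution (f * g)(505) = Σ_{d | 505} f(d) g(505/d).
(φ * μ)(505) = 297

Divisors of 505: [1, 5, 101, 505]. For each d | 505:
  d = 1: φ(1) · μ(505/1) = 1 · 1 = 1
  d = 5: φ(5) · μ(505/5) = 4 · -1 = -4
  d = 101: φ(101) · μ(505/101) = 100 · -1 = -100
  d = 505: φ(505) · μ(505/505) = 400 · 1 = 400
Summing: (φ * μ)(505) = 1 + -4 + -100 + 400 = 297.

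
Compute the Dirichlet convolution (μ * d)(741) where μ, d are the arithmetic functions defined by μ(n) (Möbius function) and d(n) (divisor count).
(μ * d)(741) = 1

Divisors of 741: [1, 3, 13, 19, 39, 57, 247, 741]. For each d | 741:
  d = 1: μ(1) · d(741/1) = 1 · 8 = 8
  d = 3: μ(3) · d(741/3) = -1 · 4 = -4
  d = 13: μ(13) · d(741/13) = -1 · 4 = -4
  d = 19: μ(19) · d(741/19) = -1 · 4 = -4
  d = 39: μ(39) · d(741/39) = 1 · 2 = 2
  d = 57: μ(57) · d(741/57) = 1 · 2 = 2
  d = 247: μ(247) · d(741/247) = 1 · 2 = 2
  d = 741: μ(741) · d(741/741) = -1 · 1 = -1
Summing: (μ * d)(741) = 8 + -4 + -4 + -4 + 2 + 2 + 2 + -1 = 1.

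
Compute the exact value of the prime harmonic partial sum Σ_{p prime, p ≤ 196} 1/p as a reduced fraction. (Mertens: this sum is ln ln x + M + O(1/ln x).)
Σ 1/p = 385774678978047295113064712800727674369526436922217581784412894295689697835549/198962376391690981640415251545285153602734402721821058212203976095413910572270

π(196) = 44, so the primes ≤ 196 are [2, 3, 5, 7, 11, 13, 17, 19, 23, 29, 31, 37, 41, 43, 47, 53, 59, 61, 67, 71, 73, 79, 83, 89, 97, 101, 103, 107, 109, 113, 127, 131, 137, 139, 149, 151, 157, 163, 167, 173, 179, 181, 191, 193]. Summing 1/p over these primes: 385774678978047295113064712800727674369526436922217581784412894295689697835549/198962376391690981640415251545285153602734402721821058212203976095413910572270 ≈ 1.9389. Mertens estimate ln ln(196) + 0.2615 ≈ 1.9251.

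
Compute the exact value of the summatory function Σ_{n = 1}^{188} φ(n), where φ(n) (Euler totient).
Σ_{n ≤ 188} φ(n) = 10796

Compute φ(n) for each 1 ≤ n ≤ 188: φ(1) = 1, φ(2) = 1, φ(3) = 2, φ(4) = 2, φ(5) = 4, φ(6) = 2, φ(7) = 6, φ(8) = 4, φ(9) = 6, φ(10) = 4, φ(11) = 10, φ(12) = 4, φ(13) = 12, φ(14) = 6, φ(15) = 8, φ(16) = 8, φ(17) = 16, φ(18) = 6, φ(19) = 18, φ(20) = 8, φ(21) = 12, φ(22) = 10, φ(23) = 22, φ(24) = 8, φ(25) = 20, φ(26) = 12, φ(27) = 18, φ(28) = 12, φ(29) = 28, φ(30) = 8, φ(31) = 30, φ(32) = 16, φ(33) = 20, φ(34) = 16, φ(35) = 24, φ(36) = 12, φ(37) = 36, φ(38) = 18, φ(39) = 24, φ(40) = 16, φ(41) = 40, φ(42) = 12, φ(43) = 42, φ(44) = 20, φ(45) = 24, φ(46) = 22, φ(47) = 46, φ(48) = 16, φ(49) = 42, φ(50) = 20, φ(51) = 32, φ(52) = 24, φ(53) = 52, φ(54) = 18, φ(55) = 40, φ(56) = 24, φ(57) = 36, φ(58) = 28, φ(59) = 58, φ(60) = 16, φ(61) = 60, φ(62) = 30, φ(63) = 36, φ(64) = 32, φ(65) = 48, φ(66) = 20, φ(67) = 66, φ(68) = 32, φ(69) = 44, φ(70) = 24, φ(71) = 70, φ(72) = 24, φ(73) = 72, φ(74) = 36, φ(75) = 40, φ(76) = 36, φ(77) = 60, φ(78) = 24, φ(79) = 78, φ(80) = 32, φ(81) = 54, φ(82) = 40, φ(83) = 82, φ(84) = 24, φ(85) = 64, φ(86) = 42, φ(87) = 56, φ(88) = 40, φ(89) = 88, φ(90) = 24, φ(91) = 72, φ(92) = 44, φ(93) = 60, φ(94) = 46, φ(95) = 72, φ(96) = 32, φ(97) = 96, φ(98) = 42, φ(99) = 60, φ(100) = 40, φ(101) = 100, φ(102) = 32, φ(103) = 102, φ(104) = 48, φ(105) = 48, φ(106) = 52, φ(107) = 106, φ(108) = 36, φ(109) = 108, φ(110) = 40, φ(111) = 72, φ(112) = 48, φ(113) = 112, φ(114) = 36, φ(115) = 88, φ(116) = 56, φ(117) = 72, φ(118) = 58, φ(119) = 96, φ(120) = 32, φ(121) = 110, φ(122) = 60, φ(123) = 80, φ(124) = 60, φ(125) = 100, φ(126) = 36, φ(127) = 126, φ(128) = 64, φ(129) = 84, φ(130) = 48, φ(131) = 130, φ(132) = 40, φ(133) = 108, φ(134) = 66, φ(135) = 72, φ(136) = 64, φ(137) = 136, φ(138) = 44, φ(139) = 138, φ(140) = 48, φ(141) = 92, φ(142) = 70, φ(143) = 120, φ(144) = 48, φ(145) = 112, φ(146) = 72, φ(147) = 84, φ(148) = 72, φ(149) = 148, φ(150) = 40, φ(151) = 150, φ(152) = 72, φ(153) = 96, φ(154) = 60, φ(155) = 120, φ(156) = 48, φ(157) = 156, φ(158) = 78, φ(159) = 104, φ(160) = 64, φ(161) = 132, φ(162) = 54, φ(163) = 162, φ(164) = 80, φ(165) = 80, φ(166) = 82, φ(167) = 166, φ(168) = 48, φ(169) = 156, φ(170) = 64, φ(171) = 108, φ(172) = 84, φ(173) = 172, φ(174) = 56, φ(175) = 120, φ(176) = 80, φ(177) = 116, φ(178) = 88, φ(179) = 178, φ(180) = 48, φ(181) = 180, φ(182) = 72, φ(183) = 120, φ(184) = 88, φ(185) = 144, φ(186) = 60, φ(187) = 160, φ(188) = 92. Summing all 188 values: 10796. (Average order: Σ_{n ≤ x} φ(n) ~ (3/π²) x². For x = 188, (3/π²)·188² ≈ 10743.29.)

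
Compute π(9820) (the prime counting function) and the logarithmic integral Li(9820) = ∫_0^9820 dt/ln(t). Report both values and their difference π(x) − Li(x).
π(9820) = 1211;  Li(9820) ≈ 1226.57;  π(x) − Li(x) ≈ -15.57.

Direct count of primes ≤ 9820 gives π(9820) = 1211. Numerical evaluation of the logarithmic integral gives Li(9820) ≈ 1226.57. The difference π(x) − Li(x) ≈ -15.57 is typically negative for small/moderate x (Li(x) overestimates), though Littlewood's theorem shows this sign changes infinitely often.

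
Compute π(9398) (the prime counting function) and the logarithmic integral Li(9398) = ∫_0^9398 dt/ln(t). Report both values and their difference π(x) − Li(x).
π(9398) = 1162;  Li(9398) ≈ 1180.56;  π(x) − Li(x) ≈ -18.56.

Direct count of primes ≤ 9398 gives π(9398) = 1162. Numerical evaluation of the logarithmic integral gives Li(9398) ≈ 1180.56. The difference π(x) − Li(x) ≈ -18.56 is typically negative for small/moderate x (Li(x) overestimates), though Littlewood's theorem shows this sign changes infinitely often.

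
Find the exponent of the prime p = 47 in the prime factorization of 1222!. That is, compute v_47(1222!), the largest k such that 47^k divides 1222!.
v_47(1222!) = 26

Legendre's formula: v_p(n!) = Σ_{k ≥ 1} ⌊n / p^k⌋. For p = 47, n = 1222, the terms are:
  ⌊1222/47^1⌋ = ⌊1222/47⌋ = 26
(the next term ⌊1222/47^2⌋ = 0, terminating the sum). Summing: v_47(1222!) = 26 = 26.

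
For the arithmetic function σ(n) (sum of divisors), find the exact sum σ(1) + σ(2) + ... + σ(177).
Σ_{n ≤ 177} σ(n) = 25824

Compute σ(n) for each 1 ≤ n ≤ 177: σ(1) = 1, σ(2) = 3, σ(3) = 4, σ(4) = 7, σ(5) = 6, σ(6) = 12, σ(7) = 8, σ(8) = 15, σ(9) = 13, σ(10) = 18, σ(11) = 12, σ(12) = 28, σ(13) = 14, σ(14) = 24, σ(15) = 24, σ(16) = 31, σ(17) = 18, σ(18) = 39, σ(19) = 20, σ(20) = 42, σ(21) = 32, σ(22) = 36, σ(23) = 24, σ(24) = 60, σ(25) = 31, σ(26) = 42, σ(27) = 40, σ(28) = 56, σ(29) = 30, σ(30) = 72, σ(31) = 32, σ(32) = 63, σ(33) = 48, σ(34) = 54, σ(35) = 48, σ(36) = 91, σ(37) = 38, σ(38) = 60, σ(39) = 56, σ(40) = 90, σ(41) = 42, σ(42) = 96, σ(43) = 44, σ(44) = 84, σ(45) = 78, σ(46) = 72, σ(47) = 48, σ(48) = 124, σ(49) = 57, σ(50) = 93, σ(51) = 72, σ(52) = 98, σ(53) = 54, σ(54) = 120, σ(55) = 72, σ(56) = 120, σ(57) = 80, σ(58) = 90, σ(59) = 60, σ(60) = 168, σ(61) = 62, σ(62) = 96, σ(63) = 104, σ(64) = 127, σ(65) = 84, σ(66) = 144, σ(67) = 68, σ(68) = 126, σ(69) = 96, σ(70) = 144, σ(71) = 72, σ(72) = 195, σ(73) = 74, σ(74) = 114, σ(75) = 124, σ(76) = 140, σ(77) = 96, σ(78) = 168, σ(79) = 80, σ(80) = 186, σ(81) = 121, σ(82) = 126, σ(83) = 84, σ(84) = 224, σ(85) = 108, σ(86) = 132, σ(87) = 120, σ(88) = 180, σ(89) = 90, σ(90) = 234, σ(91) = 112, σ(92) = 168, σ(93) = 128, σ(94) = 144, σ(95) = 120, σ(96) = 252, σ(97) = 98, σ(98) = 171, σ(99) = 156, σ(100) = 217, σ(101) = 102, σ(102) = 216, σ(103) = 104, σ(104) = 210, σ(105) = 192, σ(106) = 162, σ(107) = 108, σ(108) = 280, σ(109) = 110, σ(110) = 216, σ(111) = 152, σ(112) = 248, σ(113) = 114, σ(114) = 240, σ(115) = 144, σ(116) = 210, σ(117) = 182, σ(118) = 180, σ(119) = 144, σ(120) = 360, σ(121) = 133, σ(122) = 186, σ(123) = 168, σ(124) = 224, σ(125) = 156, σ(126) = 312, σ(127) = 128, σ(128) = 255, σ(129) = 176, σ(130) = 252, σ(131) = 132, σ(132) = 336, σ(133) = 160, σ(134) = 204, σ(135) = 240, σ(136) = 270, σ(137) = 138, σ(138) = 288, σ(139) = 140, σ(140) = 336, σ(141) = 192, σ(142) = 216, σ(143) = 168, σ(144) = 403, σ(145) = 180, σ(146) = 222, σ(147) = 228, σ(148) = 266, σ(149) = 150, σ(150) = 372, σ(151) = 152, σ(152) = 300, σ(153) = 234, σ(154) = 288, σ(155) = 192, σ(156) = 392, σ(157) = 158, σ(158) = 240, σ(159) = 216, σ(160) = 378, σ(161) = 192, σ(162) = 363, σ(163) = 164, σ(164) = 294, σ(165) = 288, σ(166) = 252, σ(167) = 168, σ(168) = 480, σ(169) = 183, σ(170) = 324, σ(171) = 260, σ(172) = 308, σ(173) = 174, σ(174) = 360, σ(175) = 248, σ(176) = 372, σ(177) = 240. Summing all 177 values: 25824. (Average order: Σ_{n ≤ x} σ(n) ~ (π²/12) x². For x = 177, (π²/12)·177² ≈ 25767.07.)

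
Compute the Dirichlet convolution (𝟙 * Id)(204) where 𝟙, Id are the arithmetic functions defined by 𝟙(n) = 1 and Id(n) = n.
(𝟙 * Id)(204) = 504

Divisors of 204: [1, 2, 3, 4, 6, 12, 17, 34, 51, 68, 102, 204]. For each d | 204:
  d = 1: 𝟙(1) · Id(204/1) = 1 · 204 = 204
  d = 2: 𝟙(2) · Id(204/2) = 1 · 102 = 102
  d = 3: 𝟙(3) · Id(204/3) = 1 · 68 = 68
  d = 4: 𝟙(4) · Id(204/4) = 1 · 51 = 51
  d = 6: 𝟙(6) · Id(204/6) = 1 · 34 = 34
  d = 12: 𝟙(12) · Id(204/12) = 1 · 17 = 17
  d = 17: 𝟙(17) · Id(204/17) = 1 · 12 = 12
  d = 34: 𝟙(34) · Id(204/34) = 1 · 6 = 6
  d = 51: 𝟙(51) · Id(204/51) = 1 · 4 = 4
  d = 68: 𝟙(68) · Id(204/68) = 1 · 3 = 3
  d = 102: 𝟙(102) · Id(204/102) = 1 · 2 = 2
  d = 204: 𝟙(204) · Id(204/204) = 1 · 1 = 1
Summing: (𝟙 * Id)(204) = 204 + 102 + 68 + 51 + 34 + 17 + 12 + 6 + 4 + 3 + 2 + 1 = 504.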